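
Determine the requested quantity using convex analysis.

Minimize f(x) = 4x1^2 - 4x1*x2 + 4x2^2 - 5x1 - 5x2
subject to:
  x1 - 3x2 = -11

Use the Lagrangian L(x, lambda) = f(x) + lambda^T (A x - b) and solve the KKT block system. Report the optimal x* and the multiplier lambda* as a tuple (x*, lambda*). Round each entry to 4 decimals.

Form the Lagrangian:
  L(x, lambda) = (1/2) x^T Q x + c^T x + lambda^T (A x - b)
Stationarity (grad_x L = 0): Q x + c + A^T lambda = 0.
Primal feasibility: A x = b.

This gives the KKT block system:
  [ Q   A^T ] [ x     ]   [-c ]
  [ A    0  ] [ lambda ] = [ b ]

Solving the linear system:
  x*      = (1.8571, 4.2857)
  lambda* = (7.2857)
  f(x*)   = 24.7143

x* = (1.8571, 4.2857), lambda* = (7.2857)


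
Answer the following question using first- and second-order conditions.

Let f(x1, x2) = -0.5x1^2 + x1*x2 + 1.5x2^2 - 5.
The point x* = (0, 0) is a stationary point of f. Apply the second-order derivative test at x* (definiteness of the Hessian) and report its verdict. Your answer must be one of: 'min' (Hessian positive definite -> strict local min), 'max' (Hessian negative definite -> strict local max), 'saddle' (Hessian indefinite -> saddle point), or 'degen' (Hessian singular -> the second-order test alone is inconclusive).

Compute the Hessian H = grad^2 f:
  H = [[-1, 1], [1, 3]]
Verify stationarity: grad f(x*) = H x* + g = (0, 0).
Eigenvalues of H: -1.2361, 3.2361.
Eigenvalues have mixed signs, so H is indefinite -> x* is a saddle point.

saddle


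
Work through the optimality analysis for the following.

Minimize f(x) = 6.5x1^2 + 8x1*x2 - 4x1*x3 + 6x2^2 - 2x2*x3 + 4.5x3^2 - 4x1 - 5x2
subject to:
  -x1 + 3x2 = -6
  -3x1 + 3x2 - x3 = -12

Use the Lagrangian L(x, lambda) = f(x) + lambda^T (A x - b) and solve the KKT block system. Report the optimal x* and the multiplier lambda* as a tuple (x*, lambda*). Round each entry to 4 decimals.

Form the Lagrangian:
  L(x, lambda) = (1/2) x^T Q x + c^T x + lambda^T (A x - b)
Stationarity (grad_x L = 0): Q x + c + A^T lambda = 0.
Primal feasibility: A x = b.

This gives the KKT block system:
  [ Q   A^T ] [ x     ]   [-c ]
  [ A    0  ] [ lambda ] = [ b ]

Solving the linear system:
  x*      = (2.3363, -1.2212, 1.3274)
  lambda* = (-3.8371, 5.0433)
  f(x*)   = 17.1293

x* = (2.3363, -1.2212, 1.3274), lambda* = (-3.8371, 5.0433)


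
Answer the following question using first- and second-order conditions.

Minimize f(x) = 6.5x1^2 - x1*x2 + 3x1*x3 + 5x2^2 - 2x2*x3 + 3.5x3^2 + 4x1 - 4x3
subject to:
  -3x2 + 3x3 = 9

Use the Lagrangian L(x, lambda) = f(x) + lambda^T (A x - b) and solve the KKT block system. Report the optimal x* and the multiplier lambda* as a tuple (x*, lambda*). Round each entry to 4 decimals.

Form the Lagrangian:
  L(x, lambda) = (1/2) x^T Q x + c^T x + lambda^T (A x - b)
Stationarity (grad_x L = 0): Q x + c + A^T lambda = 0.
Primal feasibility: A x = b.

This gives the KKT block system:
  [ Q   A^T ] [ x     ]   [-c ]
  [ A    0  ] [ lambda ] = [ b ]

Solving the linear system:
  x*      = (-0.8909, -0.7091, 2.2909)
  lambda* = (-3.5939)
  f(x*)   = 9.8091

x* = (-0.8909, -0.7091, 2.2909), lambda* = (-3.5939)


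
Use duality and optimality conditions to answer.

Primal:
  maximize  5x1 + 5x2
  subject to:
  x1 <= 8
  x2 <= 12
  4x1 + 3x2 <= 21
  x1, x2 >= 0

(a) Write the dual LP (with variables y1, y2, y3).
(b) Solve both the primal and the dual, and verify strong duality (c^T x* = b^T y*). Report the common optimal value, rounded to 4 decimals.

The standard primal-dual pair for 'max c^T x s.t. A x <= b, x >= 0' is:
  Dual:  min b^T y  s.t.  A^T y >= c,  y >= 0.

So the dual LP is:
  minimize  8y1 + 12y2 + 21y3
  subject to:
    y1 + 4y3 >= 5
    y2 + 3y3 >= 5
    y1, y2, y3 >= 0

Solving the primal: x* = (0, 7).
  primal value c^T x* = 35.
Solving the dual: y* = (0, 0, 1.6667).
  dual value b^T y* = 35.
Strong duality: c^T x* = b^T y*. Confirmed.

35


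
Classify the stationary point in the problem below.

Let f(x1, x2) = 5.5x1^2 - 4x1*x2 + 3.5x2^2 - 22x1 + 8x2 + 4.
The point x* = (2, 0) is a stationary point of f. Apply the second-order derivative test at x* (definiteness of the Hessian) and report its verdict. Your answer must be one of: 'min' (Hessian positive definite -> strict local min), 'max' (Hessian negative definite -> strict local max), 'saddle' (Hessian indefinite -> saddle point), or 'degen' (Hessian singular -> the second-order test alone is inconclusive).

Compute the Hessian H = grad^2 f:
  H = [[11, -4], [-4, 7]]
Verify stationarity: grad f(x*) = H x* + g = (0, 0).
Eigenvalues of H: 4.5279, 13.4721.
Both eigenvalues > 0, so H is positive definite -> x* is a strict local min.

min


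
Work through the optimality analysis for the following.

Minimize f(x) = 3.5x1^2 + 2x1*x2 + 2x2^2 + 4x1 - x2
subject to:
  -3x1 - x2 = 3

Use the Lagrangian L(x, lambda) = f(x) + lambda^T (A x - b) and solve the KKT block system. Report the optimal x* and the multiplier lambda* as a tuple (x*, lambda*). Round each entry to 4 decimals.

Form the Lagrangian:
  L(x, lambda) = (1/2) x^T Q x + c^T x + lambda^T (A x - b)
Stationarity (grad_x L = 0): Q x + c + A^T lambda = 0.
Primal feasibility: A x = b.

This gives the KKT block system:
  [ Q   A^T ] [ x     ]   [-c ]
  [ A    0  ] [ lambda ] = [ b ]

Solving the linear system:
  x*      = (-1.1935, 0.5806)
  lambda* = (-1.0645)
  f(x*)   = -1.0806

x* = (-1.1935, 0.5806), lambda* = (-1.0645)


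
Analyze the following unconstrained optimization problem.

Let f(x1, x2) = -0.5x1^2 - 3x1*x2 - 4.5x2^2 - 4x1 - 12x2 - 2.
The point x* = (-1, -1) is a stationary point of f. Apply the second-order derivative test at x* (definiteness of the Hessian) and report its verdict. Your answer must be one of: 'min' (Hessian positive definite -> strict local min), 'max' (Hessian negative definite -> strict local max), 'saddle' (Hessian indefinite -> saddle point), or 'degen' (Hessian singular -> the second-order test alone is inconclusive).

Compute the Hessian H = grad^2 f:
  H = [[-1, -3], [-3, -9]]
Verify stationarity: grad f(x*) = H x* + g = (0, 0).
Eigenvalues of H: -10, 0.
H has a zero eigenvalue (singular; negative semidefinite but not definite), so H is neither positive definite, negative definite, nor indefinite. The second-order test alone is inconclusive -> degen.
(Indeed, f is constant along the null direction of H through x*, so x* is not a strict local extremum.)

degen


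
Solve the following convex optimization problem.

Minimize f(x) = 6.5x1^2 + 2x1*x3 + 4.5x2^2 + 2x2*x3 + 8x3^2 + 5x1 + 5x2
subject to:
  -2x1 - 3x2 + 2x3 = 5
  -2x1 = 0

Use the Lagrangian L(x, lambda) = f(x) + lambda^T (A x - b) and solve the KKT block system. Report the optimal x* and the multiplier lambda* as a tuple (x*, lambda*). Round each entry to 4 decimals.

Form the Lagrangian:
  L(x, lambda) = (1/2) x^T Q x + c^T x + lambda^T (A x - b)
Stationarity (grad_x L = 0): Q x + c + A^T lambda = 0.
Primal feasibility: A x = b.

This gives the KKT block system:
  [ Q   A^T ] [ x     ]   [-c ]
  [ A    0  ] [ lambda ] = [ b ]

Solving the linear system:
  x*      = (0, -1.3725, 0.4412)
  lambda* = (-2.1569, 5.098)
  f(x*)   = 1.9608

x* = (0, -1.3725, 0.4412), lambda* = (-2.1569, 5.098)


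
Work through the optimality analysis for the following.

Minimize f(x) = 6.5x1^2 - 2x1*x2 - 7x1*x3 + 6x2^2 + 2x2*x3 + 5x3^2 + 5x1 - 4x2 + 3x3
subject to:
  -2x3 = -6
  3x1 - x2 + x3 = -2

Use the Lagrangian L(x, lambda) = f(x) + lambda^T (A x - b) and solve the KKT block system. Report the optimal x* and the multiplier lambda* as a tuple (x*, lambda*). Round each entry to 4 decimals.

Form the Lagrangian:
  L(x, lambda) = (1/2) x^T Q x + c^T x + lambda^T (A x - b)
Stationarity (grad_x L = 0): Q x + c + A^T lambda = 0.
Primal feasibility: A x = b.

This gives the KKT block system:
  [ Q   A^T ] [ x     ]   [-c ]
  [ A    0  ] [ lambda ] = [ b ]

Solving the linear system:
  x*      = (-1.4679, 0.5963, 3)
  lambda* = (28.2798, 12.0917)
  f(x*)   = 96.5688

x* = (-1.4679, 0.5963, 3), lambda* = (28.2798, 12.0917)


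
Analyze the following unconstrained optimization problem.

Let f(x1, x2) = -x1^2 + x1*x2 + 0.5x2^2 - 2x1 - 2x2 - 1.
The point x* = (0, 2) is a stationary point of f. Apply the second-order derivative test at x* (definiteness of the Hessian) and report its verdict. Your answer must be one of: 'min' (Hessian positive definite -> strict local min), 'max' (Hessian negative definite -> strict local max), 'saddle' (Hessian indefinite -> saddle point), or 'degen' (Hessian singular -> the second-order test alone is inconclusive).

Compute the Hessian H = grad^2 f:
  H = [[-2, 1], [1, 1]]
Verify stationarity: grad f(x*) = H x* + g = (0, 0).
Eigenvalues of H: -2.3028, 1.3028.
Eigenvalues have mixed signs, so H is indefinite -> x* is a saddle point.

saddle


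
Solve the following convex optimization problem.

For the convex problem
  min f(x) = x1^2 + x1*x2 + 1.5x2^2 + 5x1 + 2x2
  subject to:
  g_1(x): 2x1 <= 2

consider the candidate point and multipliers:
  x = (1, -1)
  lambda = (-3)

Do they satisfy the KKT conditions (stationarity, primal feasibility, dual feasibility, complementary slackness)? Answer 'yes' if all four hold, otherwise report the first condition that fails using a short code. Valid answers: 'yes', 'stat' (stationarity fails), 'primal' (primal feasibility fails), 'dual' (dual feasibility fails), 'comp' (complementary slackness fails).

Gradient of f: grad f(x) = Q x + c = (6, 0)
Constraint values g_i(x) = a_i^T x - b_i:
  g_1((1, -1)) = 0
Stationarity residual: grad f(x) + sum_i lambda_i a_i = (0, 0)
  -> stationarity OK
Primal feasibility (all g_i <= 0): OK
Dual feasibility (all lambda_i >= 0): FAILS
Complementary slackness (lambda_i * g_i(x) = 0 for all i): OK

Verdict: the first failing condition is dual_feasibility -> dual.

dual


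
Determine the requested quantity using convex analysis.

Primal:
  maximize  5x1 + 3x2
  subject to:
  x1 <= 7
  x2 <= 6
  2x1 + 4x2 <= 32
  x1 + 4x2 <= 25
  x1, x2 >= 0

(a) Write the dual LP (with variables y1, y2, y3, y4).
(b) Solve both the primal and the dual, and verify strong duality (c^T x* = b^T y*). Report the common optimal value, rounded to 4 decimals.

The standard primal-dual pair for 'max c^T x s.t. A x <= b, x >= 0' is:
  Dual:  min b^T y  s.t.  A^T y >= c,  y >= 0.

So the dual LP is:
  minimize  7y1 + 6y2 + 32y3 + 25y4
  subject to:
    y1 + 2y3 + y4 >= 5
    y2 + 4y3 + 4y4 >= 3
    y1, y2, y3, y4 >= 0

Solving the primal: x* = (7, 4.5).
  primal value c^T x* = 48.5.
Solving the dual: y* = (4.25, 0, 0, 0.75).
  dual value b^T y* = 48.5.
Strong duality: c^T x* = b^T y*. Confirmed.

48.5


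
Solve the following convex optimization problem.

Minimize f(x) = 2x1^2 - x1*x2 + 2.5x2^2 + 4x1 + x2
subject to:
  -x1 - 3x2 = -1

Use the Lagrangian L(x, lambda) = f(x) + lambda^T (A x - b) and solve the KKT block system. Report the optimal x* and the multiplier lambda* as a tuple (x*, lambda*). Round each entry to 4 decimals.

Form the Lagrangian:
  L(x, lambda) = (1/2) x^T Q x + c^T x + lambda^T (A x - b)
Stationarity (grad_x L = 0): Q x + c + A^T lambda = 0.
Primal feasibility: A x = b.

This gives the KKT block system:
  [ Q   A^T ] [ x     ]   [-c ]
  [ A    0  ] [ lambda ] = [ b ]

Solving the linear system:
  x*      = (-0.5319, 0.5106)
  lambda* = (1.3617)
  f(x*)   = -0.1277

x* = (-0.5319, 0.5106), lambda* = (1.3617)


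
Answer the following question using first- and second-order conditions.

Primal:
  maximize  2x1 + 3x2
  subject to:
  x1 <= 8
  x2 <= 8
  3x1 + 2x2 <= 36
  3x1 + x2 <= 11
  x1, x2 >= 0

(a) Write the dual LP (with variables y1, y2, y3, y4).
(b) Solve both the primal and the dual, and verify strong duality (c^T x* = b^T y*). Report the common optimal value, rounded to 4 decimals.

The standard primal-dual pair for 'max c^T x s.t. A x <= b, x >= 0' is:
  Dual:  min b^T y  s.t.  A^T y >= c,  y >= 0.

So the dual LP is:
  minimize  8y1 + 8y2 + 36y3 + 11y4
  subject to:
    y1 + 3y3 + 3y4 >= 2
    y2 + 2y3 + y4 >= 3
    y1, y2, y3, y4 >= 0

Solving the primal: x* = (1, 8).
  primal value c^T x* = 26.
Solving the dual: y* = (0, 2.3333, 0, 0.6667).
  dual value b^T y* = 26.
Strong duality: c^T x* = b^T y*. Confirmed.

26


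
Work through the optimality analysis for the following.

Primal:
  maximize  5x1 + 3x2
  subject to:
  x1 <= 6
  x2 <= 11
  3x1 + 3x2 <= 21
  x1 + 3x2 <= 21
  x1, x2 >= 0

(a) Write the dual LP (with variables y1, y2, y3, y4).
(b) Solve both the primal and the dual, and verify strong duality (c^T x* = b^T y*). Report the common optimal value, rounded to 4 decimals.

The standard primal-dual pair for 'max c^T x s.t. A x <= b, x >= 0' is:
  Dual:  min b^T y  s.t.  A^T y >= c,  y >= 0.

So the dual LP is:
  minimize  6y1 + 11y2 + 21y3 + 21y4
  subject to:
    y1 + 3y3 + y4 >= 5
    y2 + 3y3 + 3y4 >= 3
    y1, y2, y3, y4 >= 0

Solving the primal: x* = (6, 1).
  primal value c^T x* = 33.
Solving the dual: y* = (2, 0, 1, 0).
  dual value b^T y* = 33.
Strong duality: c^T x* = b^T y*. Confirmed.

33


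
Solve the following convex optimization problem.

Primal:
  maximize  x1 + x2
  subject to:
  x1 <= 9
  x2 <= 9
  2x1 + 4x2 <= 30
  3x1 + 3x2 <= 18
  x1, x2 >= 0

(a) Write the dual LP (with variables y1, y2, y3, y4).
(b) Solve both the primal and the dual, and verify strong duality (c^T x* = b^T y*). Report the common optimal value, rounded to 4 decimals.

The standard primal-dual pair for 'max c^T x s.t. A x <= b, x >= 0' is:
  Dual:  min b^T y  s.t.  A^T y >= c,  y >= 0.

So the dual LP is:
  minimize  9y1 + 9y2 + 30y3 + 18y4
  subject to:
    y1 + 2y3 + 3y4 >= 1
    y2 + 4y3 + 3y4 >= 1
    y1, y2, y3, y4 >= 0

Solving the primal: x* = (6, 0).
  primal value c^T x* = 6.
Solving the dual: y* = (0, 0, 0, 0.3333).
  dual value b^T y* = 6.
Strong duality: c^T x* = b^T y*. Confirmed.

6


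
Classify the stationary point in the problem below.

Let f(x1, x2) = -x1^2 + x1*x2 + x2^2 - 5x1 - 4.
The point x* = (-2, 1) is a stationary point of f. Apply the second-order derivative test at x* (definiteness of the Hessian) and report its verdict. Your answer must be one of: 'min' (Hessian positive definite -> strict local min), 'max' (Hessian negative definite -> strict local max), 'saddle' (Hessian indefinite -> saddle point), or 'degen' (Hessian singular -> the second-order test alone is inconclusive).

Compute the Hessian H = grad^2 f:
  H = [[-2, 1], [1, 2]]
Verify stationarity: grad f(x*) = H x* + g = (0, 0).
Eigenvalues of H: -2.2361, 2.2361.
Eigenvalues have mixed signs, so H is indefinite -> x* is a saddle point.

saddle


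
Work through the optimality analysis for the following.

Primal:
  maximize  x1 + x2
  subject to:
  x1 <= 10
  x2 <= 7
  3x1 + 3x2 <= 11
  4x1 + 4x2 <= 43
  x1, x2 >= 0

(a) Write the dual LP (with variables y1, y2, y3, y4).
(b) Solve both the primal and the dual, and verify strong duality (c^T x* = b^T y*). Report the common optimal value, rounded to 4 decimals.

The standard primal-dual pair for 'max c^T x s.t. A x <= b, x >= 0' is:
  Dual:  min b^T y  s.t.  A^T y >= c,  y >= 0.

So the dual LP is:
  minimize  10y1 + 7y2 + 11y3 + 43y4
  subject to:
    y1 + 3y3 + 4y4 >= 1
    y2 + 3y3 + 4y4 >= 1
    y1, y2, y3, y4 >= 0

Solving the primal: x* = (3.6667, 0).
  primal value c^T x* = 3.6667.
Solving the dual: y* = (0, 0, 0.3333, 0).
  dual value b^T y* = 3.6667.
Strong duality: c^T x* = b^T y*. Confirmed.

3.6667


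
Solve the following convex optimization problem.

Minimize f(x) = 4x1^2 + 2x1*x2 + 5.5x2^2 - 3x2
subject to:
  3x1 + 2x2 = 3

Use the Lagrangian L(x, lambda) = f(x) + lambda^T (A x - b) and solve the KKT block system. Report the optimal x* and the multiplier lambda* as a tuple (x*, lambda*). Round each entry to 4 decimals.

Form the Lagrangian:
  L(x, lambda) = (1/2) x^T Q x + c^T x + lambda^T (A x - b)
Stationarity (grad_x L = 0): Q x + c + A^T lambda = 0.
Primal feasibility: A x = b.

This gives the KKT block system:
  [ Q   A^T ] [ x     ]   [-c ]
  [ A    0  ] [ lambda ] = [ b ]

Solving the linear system:
  x*      = (0.6449, 0.5327)
  lambda* = (-2.0748)
  f(x*)   = 2.3131

x* = (0.6449, 0.5327), lambda* = (-2.0748)


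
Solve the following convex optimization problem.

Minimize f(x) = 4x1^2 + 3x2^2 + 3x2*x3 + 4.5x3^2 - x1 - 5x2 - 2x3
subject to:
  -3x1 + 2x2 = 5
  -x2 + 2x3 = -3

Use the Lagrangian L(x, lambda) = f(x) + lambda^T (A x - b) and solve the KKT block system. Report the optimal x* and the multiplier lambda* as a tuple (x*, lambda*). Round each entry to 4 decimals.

Form the Lagrangian:
  L(x, lambda) = (1/2) x^T Q x + c^T x + lambda^T (A x - b)
Stationarity (grad_x L = 0): Q x + c + A^T lambda = 0.
Primal feasibility: A x = b.

This gives the KKT block system:
  [ Q   A^T ] [ x     ]   [-c ]
  [ A    0  ] [ lambda ] = [ b ]

Solving the linear system:
  x*      = (-0.4597, 1.8105, -0.5947)
  lambda* = (-1.5591, 0.9606)
  f(x*)   = 1.637

x* = (-0.4597, 1.8105, -0.5947), lambda* = (-1.5591, 0.9606)


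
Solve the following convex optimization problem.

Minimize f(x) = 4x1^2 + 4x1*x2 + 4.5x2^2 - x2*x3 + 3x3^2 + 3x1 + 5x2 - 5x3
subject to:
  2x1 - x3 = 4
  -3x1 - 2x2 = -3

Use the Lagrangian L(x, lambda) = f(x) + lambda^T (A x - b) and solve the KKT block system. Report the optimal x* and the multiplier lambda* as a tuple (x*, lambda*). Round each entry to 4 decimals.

Form the Lagrangian:
  L(x, lambda) = (1/2) x^T Q x + c^T x + lambda^T (A x - b)
Stationarity (grad_x L = 0): Q x + c + A^T lambda = 0.
Primal feasibility: A x = b.

This gives the KKT block system:
  [ Q   A^T ] [ x     ]   [-c ]
  [ A    0  ] [ lambda ] = [ b ]

Solving the linear system:
  x*      = (1.8541, -1.2811, -0.2919)
  lambda* = (-5.4703, 0.5892)
  f(x*)   = 12.1324

x* = (1.8541, -1.2811, -0.2919), lambda* = (-5.4703, 0.5892)


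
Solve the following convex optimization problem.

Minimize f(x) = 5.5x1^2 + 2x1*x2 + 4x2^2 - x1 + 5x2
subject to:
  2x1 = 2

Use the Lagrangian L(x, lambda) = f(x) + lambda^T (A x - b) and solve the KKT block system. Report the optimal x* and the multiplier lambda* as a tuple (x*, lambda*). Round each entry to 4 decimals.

Form the Lagrangian:
  L(x, lambda) = (1/2) x^T Q x + c^T x + lambda^T (A x - b)
Stationarity (grad_x L = 0): Q x + c + A^T lambda = 0.
Primal feasibility: A x = b.

This gives the KKT block system:
  [ Q   A^T ] [ x     ]   [-c ]
  [ A    0  ] [ lambda ] = [ b ]

Solving the linear system:
  x*      = (1, -0.875)
  lambda* = (-4.125)
  f(x*)   = 1.4375

x* = (1, -0.875), lambda* = (-4.125)


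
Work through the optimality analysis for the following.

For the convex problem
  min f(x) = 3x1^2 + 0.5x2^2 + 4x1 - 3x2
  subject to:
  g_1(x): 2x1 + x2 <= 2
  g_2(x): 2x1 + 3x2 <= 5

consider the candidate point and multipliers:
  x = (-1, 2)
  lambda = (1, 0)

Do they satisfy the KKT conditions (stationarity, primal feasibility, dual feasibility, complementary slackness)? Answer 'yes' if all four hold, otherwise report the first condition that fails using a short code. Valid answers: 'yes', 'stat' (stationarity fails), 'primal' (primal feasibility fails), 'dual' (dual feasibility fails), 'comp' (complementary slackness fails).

Gradient of f: grad f(x) = Q x + c = (-2, -1)
Constraint values g_i(x) = a_i^T x - b_i:
  g_1((-1, 2)) = -2
  g_2((-1, 2)) = -1
Stationarity residual: grad f(x) + sum_i lambda_i a_i = (0, 0)
  -> stationarity OK
Primal feasibility (all g_i <= 0): OK
Dual feasibility (all lambda_i >= 0): OK
Complementary slackness (lambda_i * g_i(x) = 0 for all i): FAILS

Verdict: the first failing condition is complementary_slackness -> comp.

comp


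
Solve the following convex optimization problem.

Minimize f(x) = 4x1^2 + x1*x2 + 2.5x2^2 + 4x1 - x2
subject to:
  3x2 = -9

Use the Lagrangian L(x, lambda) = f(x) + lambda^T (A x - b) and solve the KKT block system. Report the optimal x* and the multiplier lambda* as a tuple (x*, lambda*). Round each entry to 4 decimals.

Form the Lagrangian:
  L(x, lambda) = (1/2) x^T Q x + c^T x + lambda^T (A x - b)
Stationarity (grad_x L = 0): Q x + c + A^T lambda = 0.
Primal feasibility: A x = b.

This gives the KKT block system:
  [ Q   A^T ] [ x     ]   [-c ]
  [ A    0  ] [ lambda ] = [ b ]

Solving the linear system:
  x*      = (-0.125, -3)
  lambda* = (5.375)
  f(x*)   = 25.4375

x* = (-0.125, -3), lambda* = (5.375)


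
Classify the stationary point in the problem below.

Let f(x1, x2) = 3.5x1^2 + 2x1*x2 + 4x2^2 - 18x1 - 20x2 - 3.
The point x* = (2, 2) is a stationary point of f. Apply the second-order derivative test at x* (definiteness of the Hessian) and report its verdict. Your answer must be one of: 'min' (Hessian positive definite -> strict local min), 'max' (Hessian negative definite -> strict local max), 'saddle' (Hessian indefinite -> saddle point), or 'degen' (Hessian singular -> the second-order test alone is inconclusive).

Compute the Hessian H = grad^2 f:
  H = [[7, 2], [2, 8]]
Verify stationarity: grad f(x*) = H x* + g = (0, 0).
Eigenvalues of H: 5.4384, 9.5616.
Both eigenvalues > 0, so H is positive definite -> x* is a strict local min.

min


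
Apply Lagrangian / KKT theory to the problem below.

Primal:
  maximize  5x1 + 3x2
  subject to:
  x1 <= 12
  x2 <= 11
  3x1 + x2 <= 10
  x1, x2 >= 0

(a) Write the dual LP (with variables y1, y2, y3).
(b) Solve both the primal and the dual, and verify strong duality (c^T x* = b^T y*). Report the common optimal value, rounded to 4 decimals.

The standard primal-dual pair for 'max c^T x s.t. A x <= b, x >= 0' is:
  Dual:  min b^T y  s.t.  A^T y >= c,  y >= 0.

So the dual LP is:
  minimize  12y1 + 11y2 + 10y3
  subject to:
    y1 + 3y3 >= 5
    y2 + y3 >= 3
    y1, y2, y3 >= 0

Solving the primal: x* = (0, 10).
  primal value c^T x* = 30.
Solving the dual: y* = (0, 0, 3).
  dual value b^T y* = 30.
Strong duality: c^T x* = b^T y*. Confirmed.

30


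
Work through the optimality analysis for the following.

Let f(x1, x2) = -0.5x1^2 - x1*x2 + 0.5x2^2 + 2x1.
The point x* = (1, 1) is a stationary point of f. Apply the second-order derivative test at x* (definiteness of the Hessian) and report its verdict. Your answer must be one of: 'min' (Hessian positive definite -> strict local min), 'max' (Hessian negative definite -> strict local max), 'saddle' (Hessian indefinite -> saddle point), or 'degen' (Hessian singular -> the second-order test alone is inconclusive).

Compute the Hessian H = grad^2 f:
  H = [[-1, -1], [-1, 1]]
Verify stationarity: grad f(x*) = H x* + g = (0, 0).
Eigenvalues of H: -1.4142, 1.4142.
Eigenvalues have mixed signs, so H is indefinite -> x* is a saddle point.

saddle


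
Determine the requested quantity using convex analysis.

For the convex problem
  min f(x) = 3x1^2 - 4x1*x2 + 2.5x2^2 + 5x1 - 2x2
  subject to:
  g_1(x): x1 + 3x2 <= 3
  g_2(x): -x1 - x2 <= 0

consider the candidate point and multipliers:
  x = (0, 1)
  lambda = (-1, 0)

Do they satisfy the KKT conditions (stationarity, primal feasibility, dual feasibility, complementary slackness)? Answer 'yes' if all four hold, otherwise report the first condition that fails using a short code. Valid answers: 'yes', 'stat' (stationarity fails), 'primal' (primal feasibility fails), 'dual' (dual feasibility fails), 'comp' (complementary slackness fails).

Gradient of f: grad f(x) = Q x + c = (1, 3)
Constraint values g_i(x) = a_i^T x - b_i:
  g_1((0, 1)) = 0
  g_2((0, 1)) = -1
Stationarity residual: grad f(x) + sum_i lambda_i a_i = (0, 0)
  -> stationarity OK
Primal feasibility (all g_i <= 0): OK
Dual feasibility (all lambda_i >= 0): FAILS
Complementary slackness (lambda_i * g_i(x) = 0 for all i): OK

Verdict: the first failing condition is dual_feasibility -> dual.

dual


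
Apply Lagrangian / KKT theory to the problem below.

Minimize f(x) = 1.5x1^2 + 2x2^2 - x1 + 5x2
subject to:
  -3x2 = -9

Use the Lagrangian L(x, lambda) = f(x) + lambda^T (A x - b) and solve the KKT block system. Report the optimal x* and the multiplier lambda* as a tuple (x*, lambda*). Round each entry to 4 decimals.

Form the Lagrangian:
  L(x, lambda) = (1/2) x^T Q x + c^T x + lambda^T (A x - b)
Stationarity (grad_x L = 0): Q x + c + A^T lambda = 0.
Primal feasibility: A x = b.

This gives the KKT block system:
  [ Q   A^T ] [ x     ]   [-c ]
  [ A    0  ] [ lambda ] = [ b ]

Solving the linear system:
  x*      = (0.3333, 3)
  lambda* = (5.6667)
  f(x*)   = 32.8333

x* = (0.3333, 3), lambda* = (5.6667)


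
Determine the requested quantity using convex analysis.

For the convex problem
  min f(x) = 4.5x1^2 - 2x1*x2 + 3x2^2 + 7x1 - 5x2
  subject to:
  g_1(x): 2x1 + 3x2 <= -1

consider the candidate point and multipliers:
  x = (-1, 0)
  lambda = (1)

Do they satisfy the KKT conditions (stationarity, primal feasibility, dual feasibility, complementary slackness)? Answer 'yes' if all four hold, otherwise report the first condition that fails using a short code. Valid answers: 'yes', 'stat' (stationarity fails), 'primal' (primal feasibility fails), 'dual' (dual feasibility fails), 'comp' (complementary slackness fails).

Gradient of f: grad f(x) = Q x + c = (-2, -3)
Constraint values g_i(x) = a_i^T x - b_i:
  g_1((-1, 0)) = -1
Stationarity residual: grad f(x) + sum_i lambda_i a_i = (0, 0)
  -> stationarity OK
Primal feasibility (all g_i <= 0): OK
Dual feasibility (all lambda_i >= 0): OK
Complementary slackness (lambda_i * g_i(x) = 0 for all i): FAILS

Verdict: the first failing condition is complementary_slackness -> comp.

comp


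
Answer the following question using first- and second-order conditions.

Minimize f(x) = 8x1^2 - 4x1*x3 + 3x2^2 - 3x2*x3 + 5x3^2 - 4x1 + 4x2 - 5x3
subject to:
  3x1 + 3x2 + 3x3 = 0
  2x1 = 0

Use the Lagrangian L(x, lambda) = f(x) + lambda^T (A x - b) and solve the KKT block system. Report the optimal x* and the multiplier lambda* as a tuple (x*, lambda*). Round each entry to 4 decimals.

Form the Lagrangian:
  L(x, lambda) = (1/2) x^T Q x + c^T x + lambda^T (A x - b)
Stationarity (grad_x L = 0): Q x + c + A^T lambda = 0.
Primal feasibility: A x = b.

This gives the KKT block system:
  [ Q   A^T ] [ x     ]   [-c ]
  [ A    0  ] [ lambda ] = [ b ]

Solving the linear system:
  x*      = (0, -0.4091, 0.4091)
  lambda* = (-0.1061, 2.9773)
  f(x*)   = -1.8409

x* = (0, -0.4091, 0.4091), lambda* = (-0.1061, 2.9773)


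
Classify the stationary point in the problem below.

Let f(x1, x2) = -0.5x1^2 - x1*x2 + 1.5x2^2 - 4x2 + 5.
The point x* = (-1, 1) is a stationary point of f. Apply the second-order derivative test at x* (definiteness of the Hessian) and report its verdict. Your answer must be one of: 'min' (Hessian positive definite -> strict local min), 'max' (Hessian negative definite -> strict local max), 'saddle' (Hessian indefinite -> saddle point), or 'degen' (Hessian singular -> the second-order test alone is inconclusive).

Compute the Hessian H = grad^2 f:
  H = [[-1, -1], [-1, 3]]
Verify stationarity: grad f(x*) = H x* + g = (0, 0).
Eigenvalues of H: -1.2361, 3.2361.
Eigenvalues have mixed signs, so H is indefinite -> x* is a saddle point.

saddle


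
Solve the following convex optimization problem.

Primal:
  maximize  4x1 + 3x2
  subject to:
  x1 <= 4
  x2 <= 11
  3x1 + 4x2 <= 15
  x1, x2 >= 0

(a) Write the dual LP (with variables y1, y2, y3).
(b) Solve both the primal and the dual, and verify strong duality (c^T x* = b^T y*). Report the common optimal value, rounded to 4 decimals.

The standard primal-dual pair for 'max c^T x s.t. A x <= b, x >= 0' is:
  Dual:  min b^T y  s.t.  A^T y >= c,  y >= 0.

So the dual LP is:
  minimize  4y1 + 11y2 + 15y3
  subject to:
    y1 + 3y3 >= 4
    y2 + 4y3 >= 3
    y1, y2, y3 >= 0

Solving the primal: x* = (4, 0.75).
  primal value c^T x* = 18.25.
Solving the dual: y* = (1.75, 0, 0.75).
  dual value b^T y* = 18.25.
Strong duality: c^T x* = b^T y*. Confirmed.

18.25


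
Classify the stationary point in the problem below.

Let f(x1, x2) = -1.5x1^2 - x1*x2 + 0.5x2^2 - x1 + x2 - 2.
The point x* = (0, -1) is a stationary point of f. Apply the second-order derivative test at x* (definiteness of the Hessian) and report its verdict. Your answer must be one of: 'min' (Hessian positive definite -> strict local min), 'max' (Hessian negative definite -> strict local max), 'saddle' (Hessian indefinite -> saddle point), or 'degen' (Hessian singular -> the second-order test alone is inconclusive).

Compute the Hessian H = grad^2 f:
  H = [[-3, -1], [-1, 1]]
Verify stationarity: grad f(x*) = H x* + g = (0, 0).
Eigenvalues of H: -3.2361, 1.2361.
Eigenvalues have mixed signs, so H is indefinite -> x* is a saddle point.

saddle


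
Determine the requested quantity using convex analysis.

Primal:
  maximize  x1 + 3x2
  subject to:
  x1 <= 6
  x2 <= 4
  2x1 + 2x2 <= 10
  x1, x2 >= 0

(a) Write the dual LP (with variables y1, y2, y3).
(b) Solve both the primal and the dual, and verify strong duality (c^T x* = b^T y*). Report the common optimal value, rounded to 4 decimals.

The standard primal-dual pair for 'max c^T x s.t. A x <= b, x >= 0' is:
  Dual:  min b^T y  s.t.  A^T y >= c,  y >= 0.

So the dual LP is:
  minimize  6y1 + 4y2 + 10y3
  subject to:
    y1 + 2y3 >= 1
    y2 + 2y3 >= 3
    y1, y2, y3 >= 0

Solving the primal: x* = (1, 4).
  primal value c^T x* = 13.
Solving the dual: y* = (0, 2, 0.5).
  dual value b^T y* = 13.
Strong duality: c^T x* = b^T y*. Confirmed.

13


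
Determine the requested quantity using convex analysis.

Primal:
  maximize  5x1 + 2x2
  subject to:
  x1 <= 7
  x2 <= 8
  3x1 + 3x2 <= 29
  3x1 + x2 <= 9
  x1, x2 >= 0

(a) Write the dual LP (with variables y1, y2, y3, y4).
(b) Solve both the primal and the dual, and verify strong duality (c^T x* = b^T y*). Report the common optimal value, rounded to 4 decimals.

The standard primal-dual pair for 'max c^T x s.t. A x <= b, x >= 0' is:
  Dual:  min b^T y  s.t.  A^T y >= c,  y >= 0.

So the dual LP is:
  minimize  7y1 + 8y2 + 29y3 + 9y4
  subject to:
    y1 + 3y3 + 3y4 >= 5
    y2 + 3y3 + y4 >= 2
    y1, y2, y3, y4 >= 0

Solving the primal: x* = (0.3333, 8).
  primal value c^T x* = 17.6667.
Solving the dual: y* = (0, 0.3333, 0, 1.6667).
  dual value b^T y* = 17.6667.
Strong duality: c^T x* = b^T y*. Confirmed.

17.6667


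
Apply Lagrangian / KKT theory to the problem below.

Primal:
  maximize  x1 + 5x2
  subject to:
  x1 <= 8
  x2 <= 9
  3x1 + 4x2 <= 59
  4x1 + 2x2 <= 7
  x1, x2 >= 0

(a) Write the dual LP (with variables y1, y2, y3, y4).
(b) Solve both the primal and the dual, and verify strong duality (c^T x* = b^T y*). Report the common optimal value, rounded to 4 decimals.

The standard primal-dual pair for 'max c^T x s.t. A x <= b, x >= 0' is:
  Dual:  min b^T y  s.t.  A^T y >= c,  y >= 0.

So the dual LP is:
  minimize  8y1 + 9y2 + 59y3 + 7y4
  subject to:
    y1 + 3y3 + 4y4 >= 1
    y2 + 4y3 + 2y4 >= 5
    y1, y2, y3, y4 >= 0

Solving the primal: x* = (0, 3.5).
  primal value c^T x* = 17.5.
Solving the dual: y* = (0, 0, 0, 2.5).
  dual value b^T y* = 17.5.
Strong duality: c^T x* = b^T y*. Confirmed.

17.5


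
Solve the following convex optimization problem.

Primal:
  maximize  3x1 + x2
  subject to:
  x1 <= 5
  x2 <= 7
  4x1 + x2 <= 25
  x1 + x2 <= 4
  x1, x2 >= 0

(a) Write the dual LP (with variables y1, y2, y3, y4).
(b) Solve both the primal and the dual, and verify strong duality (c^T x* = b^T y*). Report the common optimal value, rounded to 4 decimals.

The standard primal-dual pair for 'max c^T x s.t. A x <= b, x >= 0' is:
  Dual:  min b^T y  s.t.  A^T y >= c,  y >= 0.

So the dual LP is:
  minimize  5y1 + 7y2 + 25y3 + 4y4
  subject to:
    y1 + 4y3 + y4 >= 3
    y2 + y3 + y4 >= 1
    y1, y2, y3, y4 >= 0

Solving the primal: x* = (4, 0).
  primal value c^T x* = 12.
Solving the dual: y* = (0, 0, 0, 3).
  dual value b^T y* = 12.
Strong duality: c^T x* = b^T y*. Confirmed.

12


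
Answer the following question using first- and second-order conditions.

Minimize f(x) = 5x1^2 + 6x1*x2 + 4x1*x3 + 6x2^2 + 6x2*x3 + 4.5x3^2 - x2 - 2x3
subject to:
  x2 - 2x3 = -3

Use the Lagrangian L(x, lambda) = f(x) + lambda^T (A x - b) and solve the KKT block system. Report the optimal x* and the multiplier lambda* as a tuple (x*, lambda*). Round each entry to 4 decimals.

Form the Lagrangian:
  L(x, lambda) = (1/2) x^T Q x + c^T x + lambda^T (A x - b)
Stationarity (grad_x L = 0): Q x + c + A^T lambda = 0.
Primal feasibility: A x = b.

This gives the KKT block system:
  [ Q   A^T ] [ x     ]   [-c ]
  [ A    0  ] [ lambda ] = [ b ]

Solving the linear system:
  x*      = (-0.083, -0.6462, 1.1769)
  lambda* = (2.1913)
  f(x*)   = 2.4332

x* = (-0.083, -0.6462, 1.1769), lambda* = (2.1913)


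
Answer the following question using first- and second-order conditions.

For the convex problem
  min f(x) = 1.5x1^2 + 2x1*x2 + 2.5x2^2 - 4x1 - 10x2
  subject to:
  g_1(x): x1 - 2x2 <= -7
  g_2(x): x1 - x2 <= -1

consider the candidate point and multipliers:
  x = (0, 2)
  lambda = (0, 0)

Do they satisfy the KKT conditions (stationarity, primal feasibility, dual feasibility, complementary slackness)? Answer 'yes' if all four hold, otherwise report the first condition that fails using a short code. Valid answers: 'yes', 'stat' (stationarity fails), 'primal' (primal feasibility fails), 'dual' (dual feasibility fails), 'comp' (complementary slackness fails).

Gradient of f: grad f(x) = Q x + c = (0, 0)
Constraint values g_i(x) = a_i^T x - b_i:
  g_1((0, 2)) = 3
  g_2((0, 2)) = -1
Stationarity residual: grad f(x) + sum_i lambda_i a_i = (0, 0)
  -> stationarity OK
Primal feasibility (all g_i <= 0): FAILS
Dual feasibility (all lambda_i >= 0): OK
Complementary slackness (lambda_i * g_i(x) = 0 for all i): OK

Verdict: the first failing condition is primal_feasibility -> primal.

primal


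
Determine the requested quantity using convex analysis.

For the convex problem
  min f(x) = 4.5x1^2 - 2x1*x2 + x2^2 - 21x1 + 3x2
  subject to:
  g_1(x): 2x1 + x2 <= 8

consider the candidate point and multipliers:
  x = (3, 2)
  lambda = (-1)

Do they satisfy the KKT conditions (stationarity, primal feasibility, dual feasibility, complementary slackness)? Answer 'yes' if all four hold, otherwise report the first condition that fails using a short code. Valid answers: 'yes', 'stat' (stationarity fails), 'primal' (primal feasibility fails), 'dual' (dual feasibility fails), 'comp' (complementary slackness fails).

Gradient of f: grad f(x) = Q x + c = (2, 1)
Constraint values g_i(x) = a_i^T x - b_i:
  g_1((3, 2)) = 0
Stationarity residual: grad f(x) + sum_i lambda_i a_i = (0, 0)
  -> stationarity OK
Primal feasibility (all g_i <= 0): OK
Dual feasibility (all lambda_i >= 0): FAILS
Complementary slackness (lambda_i * g_i(x) = 0 for all i): OK

Verdict: the first failing condition is dual_feasibility -> dual.

dual


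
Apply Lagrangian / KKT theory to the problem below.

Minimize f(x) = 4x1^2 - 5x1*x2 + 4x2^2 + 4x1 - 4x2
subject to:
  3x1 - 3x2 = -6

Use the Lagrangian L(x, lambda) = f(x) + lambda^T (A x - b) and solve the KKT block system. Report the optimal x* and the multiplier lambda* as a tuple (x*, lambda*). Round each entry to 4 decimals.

Form the Lagrangian:
  L(x, lambda) = (1/2) x^T Q x + c^T x + lambda^T (A x - b)
Stationarity (grad_x L = 0): Q x + c + A^T lambda = 0.
Primal feasibility: A x = b.

This gives the KKT block system:
  [ Q   A^T ] [ x     ]   [-c ]
  [ A    0  ] [ lambda ] = [ b ]

Solving the linear system:
  x*      = (-1, 1)
  lambda* = (3)
  f(x*)   = 5

x* = (-1, 1), lambda* = (3)


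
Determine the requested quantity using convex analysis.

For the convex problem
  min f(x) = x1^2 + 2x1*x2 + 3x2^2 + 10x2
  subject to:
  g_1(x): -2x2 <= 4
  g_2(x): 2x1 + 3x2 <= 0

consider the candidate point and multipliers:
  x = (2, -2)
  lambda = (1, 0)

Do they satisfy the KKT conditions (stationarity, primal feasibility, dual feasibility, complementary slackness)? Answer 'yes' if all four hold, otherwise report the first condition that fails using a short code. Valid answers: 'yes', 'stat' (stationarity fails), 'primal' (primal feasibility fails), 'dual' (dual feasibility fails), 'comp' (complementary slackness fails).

Gradient of f: grad f(x) = Q x + c = (0, 2)
Constraint values g_i(x) = a_i^T x - b_i:
  g_1((2, -2)) = 0
  g_2((2, -2)) = -2
Stationarity residual: grad f(x) + sum_i lambda_i a_i = (0, 0)
  -> stationarity OK
Primal feasibility (all g_i <= 0): OK
Dual feasibility (all lambda_i >= 0): OK
Complementary slackness (lambda_i * g_i(x) = 0 for all i): OK

Verdict: yes, KKT holds.

yes


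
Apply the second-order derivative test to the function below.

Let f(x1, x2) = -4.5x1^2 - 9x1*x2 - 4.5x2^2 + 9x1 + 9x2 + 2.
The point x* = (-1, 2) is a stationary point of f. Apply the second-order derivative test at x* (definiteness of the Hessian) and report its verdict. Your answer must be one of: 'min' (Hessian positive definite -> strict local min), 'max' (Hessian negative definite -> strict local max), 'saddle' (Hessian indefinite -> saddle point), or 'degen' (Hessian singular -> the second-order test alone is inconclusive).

Compute the Hessian H = grad^2 f:
  H = [[-9, -9], [-9, -9]]
Verify stationarity: grad f(x*) = H x* + g = (0, 0).
Eigenvalues of H: -18, 0.
H has a zero eigenvalue (singular; negative semidefinite but not definite), so H is neither positive definite, negative definite, nor indefinite. The second-order test alone is inconclusive -> degen.
(Indeed, f is constant along the null direction of H through x*, so x* is not a strict local extremum.)

degen


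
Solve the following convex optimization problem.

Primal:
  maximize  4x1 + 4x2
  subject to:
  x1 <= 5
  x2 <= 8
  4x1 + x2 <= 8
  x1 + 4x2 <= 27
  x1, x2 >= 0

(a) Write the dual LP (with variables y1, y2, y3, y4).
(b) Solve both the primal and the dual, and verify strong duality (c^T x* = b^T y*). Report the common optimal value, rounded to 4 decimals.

The standard primal-dual pair for 'max c^T x s.t. A x <= b, x >= 0' is:
  Dual:  min b^T y  s.t.  A^T y >= c,  y >= 0.

So the dual LP is:
  minimize  5y1 + 8y2 + 8y3 + 27y4
  subject to:
    y1 + 4y3 + y4 >= 4
    y2 + y3 + 4y4 >= 4
    y1, y2, y3, y4 >= 0

Solving the primal: x* = (0.3333, 6.6667).
  primal value c^T x* = 28.
Solving the dual: y* = (0, 0, 0.8, 0.8).
  dual value b^T y* = 28.
Strong duality: c^T x* = b^T y*. Confirmed.

28


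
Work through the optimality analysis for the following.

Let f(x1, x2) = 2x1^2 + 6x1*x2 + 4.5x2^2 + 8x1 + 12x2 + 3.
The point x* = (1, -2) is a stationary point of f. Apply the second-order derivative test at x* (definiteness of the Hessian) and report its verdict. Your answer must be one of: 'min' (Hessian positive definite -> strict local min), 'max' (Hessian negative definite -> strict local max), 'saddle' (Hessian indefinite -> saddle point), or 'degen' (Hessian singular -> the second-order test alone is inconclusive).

Compute the Hessian H = grad^2 f:
  H = [[4, 6], [6, 9]]
Verify stationarity: grad f(x*) = H x* + g = (0, 0).
Eigenvalues of H: 0, 13.
H has a zero eigenvalue (singular; positive semidefinite but not definite), so H is neither positive definite, negative definite, nor indefinite. The second-order test alone is inconclusive -> degen.
(Indeed, f is constant along the null direction of H through x*, so x* is not a strict local extremum.)

degen


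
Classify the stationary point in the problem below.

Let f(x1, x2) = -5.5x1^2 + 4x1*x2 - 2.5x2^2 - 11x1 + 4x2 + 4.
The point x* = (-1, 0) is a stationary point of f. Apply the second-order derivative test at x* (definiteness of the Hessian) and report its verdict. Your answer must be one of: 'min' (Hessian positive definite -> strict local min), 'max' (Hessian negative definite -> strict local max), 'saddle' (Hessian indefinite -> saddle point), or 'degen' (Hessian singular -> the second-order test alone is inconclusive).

Compute the Hessian H = grad^2 f:
  H = [[-11, 4], [4, -5]]
Verify stationarity: grad f(x*) = H x* + g = (0, 0).
Eigenvalues of H: -13, -3.
Both eigenvalues < 0, so H is negative definite -> x* is a strict local max.

max


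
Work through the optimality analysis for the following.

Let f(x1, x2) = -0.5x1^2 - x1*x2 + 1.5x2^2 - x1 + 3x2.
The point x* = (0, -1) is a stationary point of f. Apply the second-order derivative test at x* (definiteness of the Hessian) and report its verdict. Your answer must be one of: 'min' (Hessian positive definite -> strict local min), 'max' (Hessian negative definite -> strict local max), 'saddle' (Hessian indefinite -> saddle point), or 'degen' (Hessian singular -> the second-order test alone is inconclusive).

Compute the Hessian H = grad^2 f:
  H = [[-1, -1], [-1, 3]]
Verify stationarity: grad f(x*) = H x* + g = (0, 0).
Eigenvalues of H: -1.2361, 3.2361.
Eigenvalues have mixed signs, so H is indefinite -> x* is a saddle point.

saddle
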